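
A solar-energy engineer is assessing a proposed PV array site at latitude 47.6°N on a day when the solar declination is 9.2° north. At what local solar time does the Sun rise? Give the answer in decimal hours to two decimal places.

cos H_s = −tan(47.6°) · tan(9.2°) = -0.1774, so H_s = arccos(-0.1774) = 100.22°.
Sunrise is at 12 − H_s/15 = 12 − 6.681 = 5.319 h local solar time.

5.32 h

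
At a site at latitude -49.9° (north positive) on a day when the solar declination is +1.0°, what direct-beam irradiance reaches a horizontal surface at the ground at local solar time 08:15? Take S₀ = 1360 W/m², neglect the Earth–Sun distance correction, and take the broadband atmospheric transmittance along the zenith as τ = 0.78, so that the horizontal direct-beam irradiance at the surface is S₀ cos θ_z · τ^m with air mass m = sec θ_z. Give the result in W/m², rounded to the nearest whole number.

228 W/m²

Hour angle H = 15° × (8.25 − 12) = -56.25°.
With φ = -49.9°, δ = 1.0°, H = -56.25°: sin φ sin δ = -0.0133, cos φ cos δ cos H = 0.3578, so cos θ_z = 0.3445.
Air mass m = 1/cos θ_z = 1/0.3445 = 2.903; τ^m = 0.78^2.903 = 0.4861.
Surface direct beam = 1360 × 0.3445 × 0.4861 = 227.75 W/m².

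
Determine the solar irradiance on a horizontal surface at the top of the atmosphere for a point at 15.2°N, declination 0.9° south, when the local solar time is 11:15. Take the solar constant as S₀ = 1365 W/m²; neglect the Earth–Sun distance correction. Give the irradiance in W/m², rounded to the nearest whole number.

1286 W/m²

Hour angle H = 15° × (11.25 − 12) = -11.25°.
cos θ_z = sin(15.2°) sin(-0.9°) + cos(15.2°) cos(-0.9°) cos(-11.25°) = -0.0041 + 0.9464 = 0.9423.
Top-of-atmosphere irradiance = S₀ cos θ_z = 1365 × 0.9423 = 1286.24 W/m².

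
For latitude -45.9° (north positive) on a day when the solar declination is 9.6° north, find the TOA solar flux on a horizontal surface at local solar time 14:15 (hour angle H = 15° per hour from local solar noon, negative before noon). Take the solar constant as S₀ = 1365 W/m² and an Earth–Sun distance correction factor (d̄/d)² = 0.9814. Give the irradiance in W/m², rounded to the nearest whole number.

Hour angle H = 15° × (14.25 − 12) = 33.75°.
cos θ_z = sin(-45.9°) sin(9.6°) + cos(-45.9°) cos(9.6°) cos(33.75°) = -0.1198 + 0.5705 = 0.4507.
Top-of-atmosphere irradiance = S₀ (d̄/d)² cos θ_z = 1365 × 0.9814 × 0.4507 = 603.76 W/m².

604 W/m²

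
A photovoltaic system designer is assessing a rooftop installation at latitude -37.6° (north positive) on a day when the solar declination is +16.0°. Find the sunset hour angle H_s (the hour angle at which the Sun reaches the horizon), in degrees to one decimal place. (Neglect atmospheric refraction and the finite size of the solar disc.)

The sunset hour angle satisfies cos H_s = −tan φ tan δ = 0.2208, giving H_s = 77.24°.

77.2°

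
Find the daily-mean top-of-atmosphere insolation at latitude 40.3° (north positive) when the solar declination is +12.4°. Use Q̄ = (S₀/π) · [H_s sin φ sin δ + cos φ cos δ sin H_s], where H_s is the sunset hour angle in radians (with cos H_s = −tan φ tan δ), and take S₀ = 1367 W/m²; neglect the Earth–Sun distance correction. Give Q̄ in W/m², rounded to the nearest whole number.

cos H_s = −tan(40.3°) · tan(12.4°) = -0.1865, so H_s = arccos(-0.1865) = 100.75°. In radians, H_s = 1.7584.
H_s sin φ sin δ = 1.7584 × 0.6468 × 0.2147 = 0.2442.
cos φ cos δ sin H_s = 0.7627 × 0.9767 × 0.9825 = 0.7319.
Q̄ = (1367/π) × (0.2442 + 0.7319) = 435.13 × 0.9761 = 424.73 W/m².

425 W/m²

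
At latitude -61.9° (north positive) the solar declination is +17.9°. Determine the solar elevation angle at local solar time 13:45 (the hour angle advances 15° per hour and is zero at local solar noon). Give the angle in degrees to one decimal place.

Hour angle H = 15° × (13.75 − 12) = 26.25°.
cos θ_z = sin φ sin δ + cos φ cos δ cos H = (-0.8821)(0.3074) + (0.4710)(0.9516)(0.8969) = 0.1308.
θ_z = arccos(0.1308) = 82.48°, so the elevation is 90° − 82.48° = 7.52°.

7.5°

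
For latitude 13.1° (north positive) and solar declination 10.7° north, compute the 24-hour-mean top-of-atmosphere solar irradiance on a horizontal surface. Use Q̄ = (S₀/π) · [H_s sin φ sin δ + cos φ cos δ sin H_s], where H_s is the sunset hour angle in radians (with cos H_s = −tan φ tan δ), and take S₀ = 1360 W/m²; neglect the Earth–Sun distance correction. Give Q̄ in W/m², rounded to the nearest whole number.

443 W/m²

−tan φ tan δ = −(0.2327)(0.1890) = -0.0440; H_s = arccos(-0.0440) = 92.52°. In radians, H_s = 1.6148.
H_s sin φ sin δ = 1.6148 × 0.2267 × 0.1857 = 0.0680.
cos φ cos δ sin H_s = 0.9740 × 0.9826 × 0.9990 = 0.9561.
Q̄ = (1360/π) × (0.0680 + 0.9561) = 432.90 × 1.0241 = 443.33 W/m².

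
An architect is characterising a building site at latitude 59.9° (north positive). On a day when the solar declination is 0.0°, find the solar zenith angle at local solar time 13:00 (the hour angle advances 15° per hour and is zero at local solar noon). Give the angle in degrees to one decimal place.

Hour angle H = 15° × (13 − 12) = 15.00°.
cos θ_z = sin(59.9°) sin(0.0°) + cos(59.9°) cos(0.0°) cos(15.00°) = 0.0000 + 0.4844 = 0.4844.
θ_z = arccos(0.4844) = 61.03°.

61.0°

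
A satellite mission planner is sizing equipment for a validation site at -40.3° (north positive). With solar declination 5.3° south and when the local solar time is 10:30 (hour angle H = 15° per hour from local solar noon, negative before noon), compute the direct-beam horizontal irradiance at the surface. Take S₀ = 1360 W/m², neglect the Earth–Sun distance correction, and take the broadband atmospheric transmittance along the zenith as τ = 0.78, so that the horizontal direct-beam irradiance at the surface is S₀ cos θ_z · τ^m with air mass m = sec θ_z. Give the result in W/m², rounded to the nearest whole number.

747 W/m²

Hour angle H = 15° × (10.5 − 12) = -22.50°.
cos θ_z = sin φ sin δ + cos φ cos δ cos H = (-0.6468)(-0.0924) + (0.7627)(0.9957)(0.9239) = 0.7614.
Air mass m = 1/cos θ_z = 1/0.7614 = 1.313; τ^m = 0.78^1.313 = 0.7216.
Surface direct beam = 1360 × 0.7614 × 0.7216 = 747.22 W/m².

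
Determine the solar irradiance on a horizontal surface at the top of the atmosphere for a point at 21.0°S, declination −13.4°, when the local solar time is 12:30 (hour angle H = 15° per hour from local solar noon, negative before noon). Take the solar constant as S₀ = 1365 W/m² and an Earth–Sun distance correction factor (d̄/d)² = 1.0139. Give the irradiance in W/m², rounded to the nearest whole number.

1361 W/m²

Hour angle H = 15° × (12.5 − 12) = 7.50°.
With φ = -21.0°, δ = -13.4°, H = 7.50°: sin φ sin δ = 0.0831, cos φ cos δ cos H = 0.9004, so cos θ_z = 0.9835.
Top-of-atmosphere irradiance = S₀ (d̄/d)² cos θ_z = 1365 × 1.0139 × 0.9835 = 1361.14 W/m².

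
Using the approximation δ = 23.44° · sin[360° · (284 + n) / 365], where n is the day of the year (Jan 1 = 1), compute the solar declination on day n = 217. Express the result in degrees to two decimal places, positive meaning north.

360 × (284 + 217) / 365 = 494.137°; sin(494.137°) = 0.7177.
δ = 23.44 × 0.7177 = 16.823° ≈ +16.82°.

+16.82°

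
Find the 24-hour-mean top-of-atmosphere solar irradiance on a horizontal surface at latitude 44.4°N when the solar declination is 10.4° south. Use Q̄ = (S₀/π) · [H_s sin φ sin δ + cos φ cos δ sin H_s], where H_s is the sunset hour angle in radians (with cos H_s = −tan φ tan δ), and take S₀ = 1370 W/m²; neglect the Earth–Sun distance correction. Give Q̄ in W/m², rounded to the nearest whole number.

cos H_s = −tan(44.4°) · tan(-10.4°) = 0.1797, so H_s = arccos(0.1797) = 79.65°. In radians, H_s = 1.3902.
H_s sin φ sin δ = 1.3902 × 0.6997 × -0.1805 = -0.1756.
cos φ cos δ sin H_s = 0.7145 × 0.9836 × 0.9837 = 0.6913.
Q̄ = (1370/π) × (-0.1756 + 0.6913) = 436.08 × 0.5157 = 224.89 W/m².

225 W/m²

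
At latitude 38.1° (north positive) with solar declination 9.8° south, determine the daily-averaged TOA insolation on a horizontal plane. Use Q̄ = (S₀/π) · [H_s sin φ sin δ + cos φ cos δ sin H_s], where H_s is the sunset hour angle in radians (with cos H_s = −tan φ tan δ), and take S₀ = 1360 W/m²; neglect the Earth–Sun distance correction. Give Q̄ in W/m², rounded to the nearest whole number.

267 W/m²

The sunset hour angle satisfies cos H_s = −tan φ tan δ = 0.1354, giving H_s = 82.22°. In radians, H_s = 1.4350.
H_s sin φ sin δ = 1.4350 × 0.6170 × -0.1702 = -0.1507.
cos φ cos δ sin H_s = 0.7869 × 0.9854 × 0.9908 = 0.7683.
Q̄ = (1360/π) × (-0.1507 + 0.7683) = 432.90 × 0.6176 = 267.36 W/m².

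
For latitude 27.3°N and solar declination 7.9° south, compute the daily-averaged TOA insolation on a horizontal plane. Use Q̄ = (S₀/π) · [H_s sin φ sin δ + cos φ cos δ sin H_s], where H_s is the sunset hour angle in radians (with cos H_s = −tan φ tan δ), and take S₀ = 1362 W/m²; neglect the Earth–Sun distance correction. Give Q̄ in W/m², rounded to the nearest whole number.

340 W/m²

−tan φ tan δ = −(0.5161)(-0.1388) = 0.0716; H_s = arccos(0.0716) = 85.89°. In radians, H_s = 1.4991.
H_s sin φ sin δ = 1.4991 × 0.4586 × -0.1374 = -0.0945.
cos φ cos δ sin H_s = 0.8886 × 0.9905 × 0.9974 = 0.8779.
Q̄ = (1362/π) × (-0.0945 + 0.8779) = 433.54 × 0.7834 = 339.64 W/m².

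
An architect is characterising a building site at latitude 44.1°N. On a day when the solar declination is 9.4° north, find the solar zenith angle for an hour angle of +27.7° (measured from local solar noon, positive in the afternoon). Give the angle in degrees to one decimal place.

With φ = 44.1°, δ = 9.4°, H = 27.70°: sin φ sin δ = 0.1137, cos φ cos δ cos H = 0.6273, so cos θ_z = 0.7410.
θ_z = arccos(0.7410) = 42.18°.

42.2°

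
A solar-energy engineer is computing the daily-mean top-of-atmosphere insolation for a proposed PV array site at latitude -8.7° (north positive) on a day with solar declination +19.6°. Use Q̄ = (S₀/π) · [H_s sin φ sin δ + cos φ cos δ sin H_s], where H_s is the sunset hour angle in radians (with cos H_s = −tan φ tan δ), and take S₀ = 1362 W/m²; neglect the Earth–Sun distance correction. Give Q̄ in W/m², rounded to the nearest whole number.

The sunset hour angle satisfies cos H_s = −tan φ tan δ = 0.0545, giving H_s = 86.88°. In radians, H_s = 1.5163.
H_s sin φ sin δ = 1.5163 × -0.1513 × 0.3355 = -0.0770.
cos φ cos δ sin H_s = 0.9885 × 0.9421 × 0.9985 = 0.9299.
Q̄ = (1362/π) × (-0.0770 + 0.9299) = 433.54 × 0.8529 = 369.77 W/m².

370 W/m²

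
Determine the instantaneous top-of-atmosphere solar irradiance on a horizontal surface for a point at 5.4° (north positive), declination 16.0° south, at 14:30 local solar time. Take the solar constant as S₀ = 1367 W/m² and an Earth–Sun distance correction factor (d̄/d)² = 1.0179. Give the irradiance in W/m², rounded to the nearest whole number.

Hour angle H = 15° × (14.5 − 12) = 37.50°.
cos θ_z = sin(5.4°) sin(-16.0°) + cos(5.4°) cos(-16.0°) cos(37.50°) = -0.0259 + 0.7592 = 0.7333.
Top-of-atmosphere irradiance = S₀ (d̄/d)² cos θ_z = 1367 × 1.0179 × 0.7333 = 1020.36 W/m².

1020 W/m²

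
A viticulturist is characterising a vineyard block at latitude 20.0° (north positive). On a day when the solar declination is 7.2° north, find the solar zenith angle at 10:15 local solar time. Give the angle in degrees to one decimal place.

28.5°

Hour angle H = 15° × (10.25 − 12) = -26.25°.
cos θ_z = sin(20.0°) sin(7.2°) + cos(20.0°) cos(7.2°) cos(-26.25°) = 0.0429 + 0.8361 = 0.8790.
θ_z = arccos(0.8790) = 28.48°.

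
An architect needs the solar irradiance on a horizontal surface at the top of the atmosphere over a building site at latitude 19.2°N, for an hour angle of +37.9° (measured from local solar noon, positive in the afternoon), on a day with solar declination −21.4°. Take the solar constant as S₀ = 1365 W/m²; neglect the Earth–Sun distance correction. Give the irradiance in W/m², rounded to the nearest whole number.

783 W/m²

With φ = 19.2°, δ = -21.4°, H = 37.90°: sin φ sin δ = -0.1200, cos φ cos δ cos H = 0.6938, so cos θ_z = 0.5738.
Top-of-atmosphere irradiance = S₀ cos θ_z = 1365 × 0.5738 = 783.24 W/m².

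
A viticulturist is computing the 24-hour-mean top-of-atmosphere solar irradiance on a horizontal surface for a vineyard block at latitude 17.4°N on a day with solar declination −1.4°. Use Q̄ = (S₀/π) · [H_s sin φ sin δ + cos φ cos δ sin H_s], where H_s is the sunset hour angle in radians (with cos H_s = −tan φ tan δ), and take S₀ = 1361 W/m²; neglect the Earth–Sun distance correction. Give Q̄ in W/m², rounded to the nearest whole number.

cos H_s = −tan(17.4°) · tan(-1.4°) = 0.0077, so H_s = arccos(0.0077) = 89.56°. In radians, H_s = 1.5631.
H_s sin φ sin δ = 1.5631 × 0.2990 × -0.0244 = -0.0114.
cos φ cos δ sin H_s = 0.9542 × 0.9997 × 1.0000 = 0.9539.
Q̄ = (1361/π) × (-0.0114 + 0.9539) = 433.22 × 0.9425 = 408.31 W/m².

408 W/m²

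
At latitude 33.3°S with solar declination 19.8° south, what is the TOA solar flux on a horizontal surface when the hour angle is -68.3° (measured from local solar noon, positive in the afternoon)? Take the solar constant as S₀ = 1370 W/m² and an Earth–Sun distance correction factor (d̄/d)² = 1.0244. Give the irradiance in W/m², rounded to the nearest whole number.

With φ = -33.3°, δ = -19.8°, H = -68.30°: sin φ sin δ = 0.1860, cos φ cos δ cos H = 0.2908, so cos θ_z = 0.4768.
Top-of-atmosphere irradiance = S₀ (d̄/d)² cos θ_z = 1370 × 1.0244 × 0.4768 = 669.15 W/m².

669 W/m²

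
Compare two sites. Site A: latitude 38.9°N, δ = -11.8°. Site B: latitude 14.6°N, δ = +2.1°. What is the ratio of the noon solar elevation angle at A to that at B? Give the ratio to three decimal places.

A: 90° − |38.9 − (-11.8)| = 39.30°.
B: 90° − |14.6 − (2.1)| = 77.50°.
Ratio A/B = 39.3000 / 77.5000 = 0.5071.

0.507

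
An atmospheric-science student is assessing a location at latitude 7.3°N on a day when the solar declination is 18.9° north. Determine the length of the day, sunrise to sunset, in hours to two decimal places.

12.34 hours

cos H_s = −tan(7.3°) · tan(18.9°) = -0.0439, so H_s = arccos(-0.0439) = 92.52°.
Day length = 2 H_s / 15° h⁻¹ = 185.04° / 15 = 12.336 h.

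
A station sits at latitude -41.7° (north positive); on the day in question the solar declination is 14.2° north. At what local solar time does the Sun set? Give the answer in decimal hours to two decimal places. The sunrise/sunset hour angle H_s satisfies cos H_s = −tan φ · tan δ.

17.13 h

The sunset hour angle satisfies cos H_s = −tan φ tan δ = 0.2254, giving H_s = 76.97°.
Sunset is at 12 + H_s/15 = 12 + 5.131 = 17.131 h local solar time.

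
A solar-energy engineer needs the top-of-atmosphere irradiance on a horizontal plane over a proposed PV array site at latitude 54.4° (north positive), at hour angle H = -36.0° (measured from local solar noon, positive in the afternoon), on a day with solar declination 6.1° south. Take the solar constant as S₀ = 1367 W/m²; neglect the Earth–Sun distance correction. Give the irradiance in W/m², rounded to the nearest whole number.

522 W/m²

cos θ_z = sin(54.4°) sin(-6.1°) + cos(54.4°) cos(-6.1°) cos(-36.00°) = -0.0864 + 0.4683 = 0.3819.
Top-of-atmosphere irradiance = S₀ cos θ_z = 1367 × 0.3819 = 522.06 W/m².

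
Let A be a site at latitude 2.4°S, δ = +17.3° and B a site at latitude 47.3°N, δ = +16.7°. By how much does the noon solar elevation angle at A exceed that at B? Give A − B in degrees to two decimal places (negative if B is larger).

+10.90°

A: 90° − |-2.4 − (17.3)| = 70.30°.
B: 90° − |47.3 − (16.7)| = 59.40°.
A − B = 70.30 − 59.40 = 10.90°.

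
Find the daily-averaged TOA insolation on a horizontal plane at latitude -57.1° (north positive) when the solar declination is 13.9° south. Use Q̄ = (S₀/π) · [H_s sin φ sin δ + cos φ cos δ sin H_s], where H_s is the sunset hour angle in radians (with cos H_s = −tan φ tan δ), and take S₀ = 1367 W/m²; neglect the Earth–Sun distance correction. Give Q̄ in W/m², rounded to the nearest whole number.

cos H_s = −tan(-57.1°) · tan(-13.9°) = -0.3825, so H_s = arccos(-0.3825) = 112.49°. In radians, H_s = 1.9633.
H_s sin φ sin δ = 1.9633 × -0.8396 × -0.2402 = 0.3959.
cos φ cos δ sin H_s = 0.5432 × 0.9707 × 0.9240 = 0.4872.
Q̄ = (1367/π) × (0.3959 + 0.4872) = 435.13 × 0.8831 = 384.26 W/m².

384 W/m²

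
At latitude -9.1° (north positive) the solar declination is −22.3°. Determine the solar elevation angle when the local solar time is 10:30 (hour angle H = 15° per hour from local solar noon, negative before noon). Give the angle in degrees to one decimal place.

64.7°

Hour angle H = 15° × (10.5 − 12) = -22.50°.
cos θ_z = sin φ sin δ + cos φ cos δ cos H = (-0.1582)(-0.3795) + (0.9874)(0.9252)(0.9239) = 0.9041.
θ_z = arccos(0.9041) = 25.30°, so the elevation is 90° − 25.30° = 64.70°.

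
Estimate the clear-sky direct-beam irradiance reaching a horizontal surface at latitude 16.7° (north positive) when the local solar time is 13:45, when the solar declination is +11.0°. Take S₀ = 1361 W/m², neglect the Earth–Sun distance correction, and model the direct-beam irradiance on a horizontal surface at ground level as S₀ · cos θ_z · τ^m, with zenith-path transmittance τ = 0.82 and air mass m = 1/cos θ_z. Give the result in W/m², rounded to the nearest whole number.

Hour angle H = 15° × (13.75 − 12) = 26.25°.
With φ = 16.7°, δ = 11.0°, H = 26.25°: sin φ sin δ = 0.0548, cos φ cos δ cos H = 0.8433, so cos θ_z = 0.8981.
Air mass m = 1/cos θ_z = 1/0.8981 = 1.113; τ^m = 0.82^1.113 = 0.8018.
Surface direct beam = 1361 × 0.8981 × 0.8018 = 980.05 W/m².

980 W/m²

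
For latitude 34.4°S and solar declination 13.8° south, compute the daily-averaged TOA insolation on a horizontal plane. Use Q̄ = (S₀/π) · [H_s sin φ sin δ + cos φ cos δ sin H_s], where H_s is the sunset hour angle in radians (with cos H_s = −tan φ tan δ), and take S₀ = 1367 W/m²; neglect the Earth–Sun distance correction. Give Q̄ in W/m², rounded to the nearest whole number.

cos H_s = −tan(-34.4°) · tan(-13.8°) = -0.1682, so H_s = arccos(-0.1682) = 99.68°. In radians, H_s = 1.7397.
H_s sin φ sin δ = 1.7397 × -0.5650 × -0.2385 = 0.2344.
cos φ cos δ sin H_s = 0.8251 × 0.9711 × 0.9858 = 0.7899.
Q̄ = (1367/π) × (0.2344 + 0.7899) = 435.13 × 1.0243 = 445.70 W/m².

446 W/m²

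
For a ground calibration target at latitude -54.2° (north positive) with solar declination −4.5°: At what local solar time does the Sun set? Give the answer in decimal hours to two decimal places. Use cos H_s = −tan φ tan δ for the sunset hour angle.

18.42 h

−tan φ tan δ = −(-1.3865)(-0.0787) = -0.1091; H_s = arccos(-0.1091) = 96.26°.
Sunset is at 12 + H_s/15 = 12 + 6.417 = 18.417 h local solar time.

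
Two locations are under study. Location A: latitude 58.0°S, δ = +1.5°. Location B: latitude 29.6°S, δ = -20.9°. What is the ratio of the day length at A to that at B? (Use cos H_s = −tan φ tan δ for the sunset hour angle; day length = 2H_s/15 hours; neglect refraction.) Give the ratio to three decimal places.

0.854

A: H_s = arccos(−tan -58.0° · tan 1.5°) = 87.60°, so 2H_s/15 = 11.6800 h.
B: H_s = arccos(−tan -29.6° · tan -20.9°) = 102.53°, so 2H_s/15 = 13.6707 h.
Ratio A/B = 11.6800 / 13.6707 = 0.8544.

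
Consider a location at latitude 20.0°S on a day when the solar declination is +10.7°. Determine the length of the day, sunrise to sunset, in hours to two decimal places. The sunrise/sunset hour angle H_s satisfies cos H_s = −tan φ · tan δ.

The sunset hour angle satisfies cos H_s = −tan φ tan δ = 0.0688, giving H_s = 86.05°.
Day length = 2 H_s / 15° h⁻¹ = 172.10° / 15 = 11.473 h.

11.47 hours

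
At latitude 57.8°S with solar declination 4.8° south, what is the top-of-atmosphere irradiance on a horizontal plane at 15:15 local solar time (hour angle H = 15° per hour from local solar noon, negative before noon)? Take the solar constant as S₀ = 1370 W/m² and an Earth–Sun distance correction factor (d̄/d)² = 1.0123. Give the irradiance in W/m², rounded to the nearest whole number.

584 W/m²

Hour angle H = 15° × (15.25 − 12) = 48.75°.
cos θ_z = sin(-57.8°) sin(-4.8°) + cos(-57.8°) cos(-4.8°) cos(48.75°) = 0.0708 + 0.3501 = 0.4209.
Top-of-atmosphere irradiance = S₀ (d̄/d)² cos θ_z = 1370 × 1.0123 × 0.4209 = 583.73 W/m².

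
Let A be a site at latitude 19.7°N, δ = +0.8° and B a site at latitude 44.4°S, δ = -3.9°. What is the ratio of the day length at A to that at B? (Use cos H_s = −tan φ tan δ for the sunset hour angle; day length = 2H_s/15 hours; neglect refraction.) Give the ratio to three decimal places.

A: H_s = arccos(−tan 19.7° · tan 0.8°) = 90.29°, so 2H_s/15 = 12.0387 h.
B: H_s = arccos(−tan -44.4° · tan -3.9°) = 93.83°, so 2H_s/15 = 12.5107 h.
Ratio A/B = 12.0387 / 12.5107 = 0.9623.

0.962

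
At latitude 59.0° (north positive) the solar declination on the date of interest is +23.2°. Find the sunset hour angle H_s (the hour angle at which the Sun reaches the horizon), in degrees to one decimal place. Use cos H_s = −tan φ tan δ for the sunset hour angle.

−tan φ tan δ = −(1.6643)(0.4286) = -0.7133; H_s = arccos(-0.7133) = 135.50°.

135.5°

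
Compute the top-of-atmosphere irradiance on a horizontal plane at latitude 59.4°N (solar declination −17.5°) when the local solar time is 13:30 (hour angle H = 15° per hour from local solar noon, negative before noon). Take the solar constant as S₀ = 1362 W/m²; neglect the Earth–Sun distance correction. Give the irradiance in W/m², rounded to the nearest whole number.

258 W/m²

Hour angle H = 15° × (13.5 − 12) = 22.50°.
With φ = 59.4°, δ = -17.5°, H = 22.50°: sin φ sin δ = -0.2588, cos φ cos δ cos H = 0.4485, so cos θ_z = 0.1897.
Top-of-atmosphere irradiance = S₀ cos θ_z = 1362 × 0.1897 = 258.37 W/m².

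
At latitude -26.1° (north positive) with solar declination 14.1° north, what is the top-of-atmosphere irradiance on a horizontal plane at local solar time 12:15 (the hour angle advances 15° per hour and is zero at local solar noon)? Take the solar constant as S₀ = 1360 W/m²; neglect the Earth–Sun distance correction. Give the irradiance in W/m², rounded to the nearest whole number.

Hour angle H = 15° × (12.25 − 12) = 3.75°.
cos θ_z = sin φ sin δ + cos φ cos δ cos H = (-0.4399)(0.2436) + (0.8980)(0.9699)(0.9979) = 0.7620.
Top-of-atmosphere irradiance = S₀ cos θ_z = 1360 × 0.7620 = 1036.32 W/m².

1036 W/m²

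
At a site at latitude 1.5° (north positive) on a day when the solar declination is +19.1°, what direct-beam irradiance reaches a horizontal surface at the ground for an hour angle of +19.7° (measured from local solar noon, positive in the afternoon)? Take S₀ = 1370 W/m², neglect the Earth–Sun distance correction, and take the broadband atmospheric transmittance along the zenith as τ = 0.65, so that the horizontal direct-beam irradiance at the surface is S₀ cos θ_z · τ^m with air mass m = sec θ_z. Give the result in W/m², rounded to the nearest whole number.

761 W/m²

With φ = 1.5°, δ = 19.1°, H = 19.70°: sin φ sin δ = 0.0086, cos φ cos δ cos H = 0.8893, so cos θ_z = 0.8979.
Air mass m = 1/cos θ_z = 1/0.8979 = 1.114; τ^m = 0.65^1.114 = 0.6189.
Surface direct beam = 1370 × 0.8979 × 0.6189 = 761.32 W/m².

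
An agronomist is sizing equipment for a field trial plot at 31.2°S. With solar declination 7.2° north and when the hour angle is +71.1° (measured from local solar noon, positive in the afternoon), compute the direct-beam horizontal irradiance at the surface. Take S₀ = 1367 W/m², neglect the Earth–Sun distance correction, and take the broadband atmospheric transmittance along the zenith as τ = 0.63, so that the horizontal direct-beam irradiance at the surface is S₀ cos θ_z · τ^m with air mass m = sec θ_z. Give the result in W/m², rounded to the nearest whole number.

cos θ_z = sin φ sin δ + cos φ cos δ cos H = (-0.5180)(0.1253) + (0.8554)(0.9921)(0.3239) = 0.2100.
Air mass m = 1/cos θ_z = 1/0.2100 = 4.762; τ^m = 0.63^4.762 = 0.1108.
Surface direct beam = 1367 × 0.2100 × 0.1108 = 31.81 W/m².

32 W/m²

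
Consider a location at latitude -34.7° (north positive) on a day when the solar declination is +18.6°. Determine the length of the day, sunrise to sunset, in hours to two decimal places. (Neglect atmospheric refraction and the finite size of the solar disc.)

cos H_s = −tan(-34.7°) · tan(18.6°) = 0.2330, so H_s = arccos(0.2330) = 76.53°.
Day length = 2 H_s / 15° h⁻¹ = 153.06° / 15 = 10.204 h.

10.20 hours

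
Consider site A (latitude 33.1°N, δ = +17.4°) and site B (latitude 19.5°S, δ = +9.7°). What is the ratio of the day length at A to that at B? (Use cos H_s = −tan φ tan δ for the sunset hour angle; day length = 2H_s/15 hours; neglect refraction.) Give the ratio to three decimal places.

1.176

A: H_s = arccos(−tan 33.1° · tan 17.4°) = 101.79°, so 2H_s/15 = 13.5720 h.
B: H_s = arccos(−tan -19.5° · tan 9.7°) = 86.53°, so 2H_s/15 = 11.5373 h.
Ratio A/B = 13.5720 / 11.5373 = 1.1764.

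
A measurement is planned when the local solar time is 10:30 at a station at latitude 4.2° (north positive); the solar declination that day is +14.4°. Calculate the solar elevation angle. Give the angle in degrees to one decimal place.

Hour angle H = 15° × (10.5 − 12) = -22.50°.
cos θ_z = sin(4.2°) sin(14.4°) + cos(4.2°) cos(14.4°) cos(-22.50°) = 0.0182 + 0.8925 = 0.9107.
θ_z = arccos(0.9107) = 24.40°, so the elevation is 90° − 24.40° = 65.60°.

65.6°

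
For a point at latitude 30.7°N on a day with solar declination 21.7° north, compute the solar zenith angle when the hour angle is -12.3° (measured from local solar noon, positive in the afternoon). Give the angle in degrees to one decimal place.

14.2°

cos θ_z = sin φ sin δ + cos φ cos δ cos H = (0.5105)(0.3697) + (0.8599)(0.9291)(0.9770) = 0.9693.
θ_z = arccos(0.9693) = 14.23°.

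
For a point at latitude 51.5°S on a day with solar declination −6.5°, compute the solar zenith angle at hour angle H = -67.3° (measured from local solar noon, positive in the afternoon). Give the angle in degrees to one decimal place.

70.9°

cos θ_z = sin(-51.5°) sin(-6.5°) + cos(-51.5°) cos(-6.5°) cos(-67.30°) = 0.0886 + 0.2387 = 0.3273.
θ_z = arccos(0.3273) = 70.90°.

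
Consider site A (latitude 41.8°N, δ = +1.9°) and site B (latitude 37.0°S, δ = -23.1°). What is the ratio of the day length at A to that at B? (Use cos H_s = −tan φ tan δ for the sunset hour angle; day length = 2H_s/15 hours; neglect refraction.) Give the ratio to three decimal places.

0.843

A: H_s = arccos(−tan 41.8° · tan 1.9°) = 91.70°, so 2H_s/15 = 12.2267 h.
B: H_s = arccos(−tan -37.0° · tan -23.1°) = 108.75°, so 2H_s/15 = 14.5000 h.
Ratio A/B = 12.2267 / 14.5000 = 0.8432.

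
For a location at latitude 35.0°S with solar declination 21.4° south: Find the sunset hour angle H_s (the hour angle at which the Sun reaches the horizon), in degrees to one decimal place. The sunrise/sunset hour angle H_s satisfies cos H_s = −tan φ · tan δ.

105.9°

−tan φ tan δ = −(-0.7002)(-0.3919) = -0.2744; H_s = arccos(-0.2744) = 105.93°.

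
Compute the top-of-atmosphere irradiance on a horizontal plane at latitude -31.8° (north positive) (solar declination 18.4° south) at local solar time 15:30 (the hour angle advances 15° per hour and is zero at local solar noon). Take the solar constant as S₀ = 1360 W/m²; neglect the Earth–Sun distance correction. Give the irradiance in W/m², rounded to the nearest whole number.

894 W/m²

Hour angle H = 15° × (15.5 − 12) = 52.50°.
With φ = -31.8°, δ = -18.4°, H = 52.50°: sin φ sin δ = 0.1663, cos φ cos δ cos H = 0.4909, so cos θ_z = 0.6572.
Top-of-atmosphere irradiance = S₀ cos θ_z = 1360 × 0.6572 = 893.79 W/m².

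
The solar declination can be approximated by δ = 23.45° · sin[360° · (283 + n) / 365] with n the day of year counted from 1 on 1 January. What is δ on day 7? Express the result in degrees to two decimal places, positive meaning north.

-22.54°

360 × (283 + 7) / 365 = 286.027°; sin(286.027°) = -0.9611.
δ = 23.45 × -0.9611 = -22.538° ≈ -22.54°.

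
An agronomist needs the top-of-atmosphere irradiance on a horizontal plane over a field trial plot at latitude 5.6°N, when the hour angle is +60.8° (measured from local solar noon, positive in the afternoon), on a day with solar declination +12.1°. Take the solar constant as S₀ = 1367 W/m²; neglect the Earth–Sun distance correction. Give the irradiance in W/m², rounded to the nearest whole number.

677 W/m²

cos θ_z = sin φ sin δ + cos φ cos δ cos H = (0.0976)(0.2096) + (0.9952)(0.9778)(0.4879) = 0.4952.
Top-of-atmosphere irradiance = S₀ cos θ_z = 1367 × 0.4952 = 676.94 W/m².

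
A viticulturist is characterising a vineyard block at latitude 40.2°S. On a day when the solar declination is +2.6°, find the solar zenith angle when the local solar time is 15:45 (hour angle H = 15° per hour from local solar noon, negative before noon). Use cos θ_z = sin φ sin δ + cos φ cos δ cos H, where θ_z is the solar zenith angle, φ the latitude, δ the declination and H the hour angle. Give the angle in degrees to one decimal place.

Hour angle H = 15° × (15.75 − 12) = 56.25°.
With φ = -40.2°, δ = 2.6°, H = 56.25°: sin φ sin δ = -0.0293, cos φ cos δ cos H = 0.4239, so cos θ_z = 0.3946.
θ_z = arccos(0.3946) = 66.76°.

66.8°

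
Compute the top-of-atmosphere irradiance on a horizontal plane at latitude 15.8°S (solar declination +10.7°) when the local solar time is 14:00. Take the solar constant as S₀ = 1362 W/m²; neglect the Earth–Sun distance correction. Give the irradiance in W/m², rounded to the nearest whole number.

1046 W/m²

Hour angle H = 15° × (14 − 12) = 30.00°.
cos θ_z = sin φ sin δ + cos φ cos δ cos H = (-0.2723)(0.1857) + (0.9622)(0.9826)(0.8660) = 0.7682.
Top-of-atmosphere irradiance = S₀ cos θ_z = 1362 × 0.7682 = 1046.29 W/m².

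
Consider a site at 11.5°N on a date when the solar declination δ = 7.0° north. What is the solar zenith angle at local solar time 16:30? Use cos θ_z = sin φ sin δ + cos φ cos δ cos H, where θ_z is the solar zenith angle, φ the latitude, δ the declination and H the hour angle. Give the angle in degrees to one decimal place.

66.6°

Hour angle H = 15° × (16.5 − 12) = 67.50°.
cos θ_z = sin φ sin δ + cos φ cos δ cos H = (0.1994)(0.1219) + (0.9799)(0.9925)(0.3827) = 0.3965.
θ_z = arccos(0.3965) = 66.64°.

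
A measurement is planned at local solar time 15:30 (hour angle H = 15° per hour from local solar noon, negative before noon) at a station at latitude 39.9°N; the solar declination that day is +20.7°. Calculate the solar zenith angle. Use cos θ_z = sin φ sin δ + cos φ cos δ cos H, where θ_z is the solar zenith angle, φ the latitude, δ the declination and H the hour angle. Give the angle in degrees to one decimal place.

48.4°

Hour angle H = 15° × (15.5 − 12) = 52.50°.
cos θ_z = sin(39.9°) sin(20.7°) + cos(39.9°) cos(20.7°) cos(52.50°) = 0.2267 + 0.4369 = 0.6636.
θ_z = arccos(0.6636) = 48.42°.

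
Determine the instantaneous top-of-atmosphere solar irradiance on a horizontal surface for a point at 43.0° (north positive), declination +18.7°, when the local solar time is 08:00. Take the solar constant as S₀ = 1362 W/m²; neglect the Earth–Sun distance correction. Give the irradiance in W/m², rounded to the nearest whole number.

770 W/m²

Hour angle H = 15° × (8 − 12) = -60.00°.
cos θ_z = sin(43.0°) sin(18.7°) + cos(43.0°) cos(18.7°) cos(-60.00°) = 0.2187 + 0.3464 = 0.5651.
Top-of-atmosphere irradiance = S₀ cos θ_z = 1362 × 0.5651 = 769.67 W/m².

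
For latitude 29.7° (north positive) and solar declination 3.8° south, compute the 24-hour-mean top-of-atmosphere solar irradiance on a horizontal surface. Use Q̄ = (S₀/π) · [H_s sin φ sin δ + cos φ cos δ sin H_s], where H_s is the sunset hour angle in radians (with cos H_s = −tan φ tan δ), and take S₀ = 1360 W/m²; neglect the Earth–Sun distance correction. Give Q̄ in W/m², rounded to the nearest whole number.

353 W/m²

The sunset hour angle satisfies cos H_s = −tan φ tan δ = 0.0379, giving H_s = 87.83°. In radians, H_s = 1.5329.
H_s sin φ sin δ = 1.5329 × 0.4955 × -0.0663 = -0.0504.
cos φ cos δ sin H_s = 0.8686 × 0.9978 × 0.9993 = 0.8661.
Q̄ = (1360/π) × (-0.0504 + 0.8661) = 432.90 × 0.8157 = 353.12 W/m².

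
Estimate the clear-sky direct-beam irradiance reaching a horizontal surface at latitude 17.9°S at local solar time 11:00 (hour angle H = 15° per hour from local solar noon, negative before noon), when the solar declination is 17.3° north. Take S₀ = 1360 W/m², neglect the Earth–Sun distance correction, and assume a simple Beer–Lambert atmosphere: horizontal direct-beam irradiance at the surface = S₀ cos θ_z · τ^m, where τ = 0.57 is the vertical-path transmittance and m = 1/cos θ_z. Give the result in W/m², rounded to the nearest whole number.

523 W/m²

Hour angle H = 15° × (11 − 12) = -15.00°.
With φ = -17.9°, δ = 17.3°, H = -15.00°: sin φ sin δ = -0.0914, cos φ cos δ cos H = 0.8776, so cos θ_z = 0.7862.
Air mass m = 1/cos θ_z = 1/0.7862 = 1.272; τ^m = 0.57^1.272 = 0.4892.
Surface direct beam = 1360 × 0.7862 × 0.4892 = 523.07 W/m².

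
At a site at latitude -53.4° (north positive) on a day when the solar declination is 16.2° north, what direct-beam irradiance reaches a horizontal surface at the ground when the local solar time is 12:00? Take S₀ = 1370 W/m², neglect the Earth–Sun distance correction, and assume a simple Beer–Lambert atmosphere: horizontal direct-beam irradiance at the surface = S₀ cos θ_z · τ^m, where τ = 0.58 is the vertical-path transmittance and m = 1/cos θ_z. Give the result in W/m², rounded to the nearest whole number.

Hour angle H = 15° × (12 − 12) = 0.00°.
With φ = -53.4°, δ = 16.2°, H = 0.00°: sin φ sin δ = -0.2240, cos φ cos δ cos H = 0.5726, so cos θ_z = 0.3486.
Air mass m = 1/cos θ_z = 1/0.3486 = 2.869; τ^m = 0.58^2.869 = 0.2095.
Surface direct beam = 1370 × 0.3486 × 0.2095 = 100.05 W/m².

100 W/m²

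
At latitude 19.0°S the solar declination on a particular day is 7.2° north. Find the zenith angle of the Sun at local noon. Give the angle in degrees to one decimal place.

At local solar noon the hour angle is zero, so the zenith angle is |φ − δ| = |-19.0° − (7.2°)| = 26.2°.

26.2°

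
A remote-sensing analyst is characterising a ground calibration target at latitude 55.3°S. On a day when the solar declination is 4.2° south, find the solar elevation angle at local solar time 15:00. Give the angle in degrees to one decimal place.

Hour angle H = 15° × (15 − 12) = 45.00°.
With φ = -55.3°, δ = -4.2°, H = 45.00°: sin φ sin δ = 0.0602, cos φ cos δ cos H = 0.4015, so cos θ_z = 0.4617.
θ_z = arccos(0.4617) = 62.50°, so the elevation is 90° − 62.50° = 27.50°.

27.5°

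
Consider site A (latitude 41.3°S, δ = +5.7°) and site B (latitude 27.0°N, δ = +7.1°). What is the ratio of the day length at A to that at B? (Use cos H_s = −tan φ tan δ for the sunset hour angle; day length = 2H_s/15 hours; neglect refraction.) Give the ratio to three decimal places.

A: H_s = arccos(−tan -41.3° · tan 5.7°) = 84.97°, so 2H_s/15 = 11.3293 h.
B: H_s = arccos(−tan 27.0° · tan 7.1°) = 93.64°, so 2H_s/15 = 12.4853 h.
Ratio A/B = 11.3293 / 12.4853 = 0.9074.

0.907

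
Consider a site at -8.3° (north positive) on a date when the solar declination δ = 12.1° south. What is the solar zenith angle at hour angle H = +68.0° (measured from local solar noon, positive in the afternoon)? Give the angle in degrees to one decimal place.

66.9°

cos θ_z = sin φ sin δ + cos φ cos δ cos H = (-0.1444)(-0.2096) + (0.9895)(0.9778)(0.3746) = 0.3927.
θ_z = arccos(0.3927) = 66.88°.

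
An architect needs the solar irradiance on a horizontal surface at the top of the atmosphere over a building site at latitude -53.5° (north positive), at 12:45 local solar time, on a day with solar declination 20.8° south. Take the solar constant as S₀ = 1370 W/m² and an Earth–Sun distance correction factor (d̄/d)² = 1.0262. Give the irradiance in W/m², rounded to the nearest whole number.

1168 W/m²

Hour angle H = 15° × (12.75 − 12) = 11.25°.
cos θ_z = sin φ sin δ + cos φ cos δ cos H = (-0.8039)(-0.3551) + (0.5948)(0.9348)(0.9808) = 0.8308.
Top-of-atmosphere irradiance = S₀ (d̄/d)² cos θ_z = 1370 × 1.0262 × 0.8308 = 1168.02 W/m².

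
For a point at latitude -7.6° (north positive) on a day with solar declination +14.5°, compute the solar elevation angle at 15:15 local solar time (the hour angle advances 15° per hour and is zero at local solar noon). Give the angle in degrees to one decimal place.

Hour angle H = 15° × (15.25 − 12) = 48.75°.
With φ = -7.6°, δ = 14.5°, H = 48.75°: sin φ sin δ = -0.0331, cos φ cos δ cos H = 0.6327, so cos θ_z = 0.5996.
θ_z = arccos(0.5996) = 53.16°, so the elevation is 90° − 53.16° = 36.84°.

36.8°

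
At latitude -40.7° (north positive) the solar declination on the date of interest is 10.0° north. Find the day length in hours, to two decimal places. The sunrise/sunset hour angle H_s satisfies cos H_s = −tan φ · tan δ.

10.84 hours

The sunset hour angle satisfies cos H_s = −tan φ tan δ = 0.1517, giving H_s = 81.27°.
Day length = 2 H_s / 15° h⁻¹ = 162.54° / 15 = 10.836 h.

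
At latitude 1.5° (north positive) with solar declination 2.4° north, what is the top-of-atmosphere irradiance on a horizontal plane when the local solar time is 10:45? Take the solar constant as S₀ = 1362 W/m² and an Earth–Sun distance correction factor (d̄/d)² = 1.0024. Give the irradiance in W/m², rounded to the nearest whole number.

Hour angle H = 15° × (10.75 − 12) = -18.75°.
With φ = 1.5°, δ = 2.4°, H = -18.75°: sin φ sin δ = 0.0011, cos φ cos δ cos H = 0.9458, so cos θ_z = 0.9469.
Top-of-atmosphere irradiance = S₀ (d̄/d)² cos θ_z = 1362 × 1.0024 × 0.9469 = 1292.77 W/m².

1293 W/m²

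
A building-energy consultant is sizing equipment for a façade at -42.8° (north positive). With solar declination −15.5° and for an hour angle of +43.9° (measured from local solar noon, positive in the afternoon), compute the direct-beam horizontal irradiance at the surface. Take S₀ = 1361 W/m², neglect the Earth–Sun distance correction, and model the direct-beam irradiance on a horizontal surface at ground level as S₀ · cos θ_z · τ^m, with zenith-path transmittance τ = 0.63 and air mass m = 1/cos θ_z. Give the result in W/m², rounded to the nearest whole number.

cos θ_z = sin(-42.8°) sin(-15.5°) + cos(-42.8°) cos(-15.5°) cos(43.90°) = 0.1816 + 0.5095 = 0.6911.
Air mass m = 1/cos θ_z = 1/0.6911 = 1.447; τ^m = 0.63^1.447 = 0.5124.
Surface direct beam = 1361 × 0.6911 × 0.5124 = 481.96 W/m².

482 W/m²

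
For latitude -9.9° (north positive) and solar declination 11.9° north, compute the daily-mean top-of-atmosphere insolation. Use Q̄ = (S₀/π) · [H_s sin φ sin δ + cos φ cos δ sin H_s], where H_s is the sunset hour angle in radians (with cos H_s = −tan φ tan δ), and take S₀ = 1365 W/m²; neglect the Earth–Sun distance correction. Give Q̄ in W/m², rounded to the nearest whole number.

395 W/m²

cos H_s = −tan(-9.9°) · tan(11.9°) = 0.0368, so H_s = arccos(0.0368) = 87.89°. In radians, H_s = 1.5340.
H_s sin φ sin δ = 1.5340 × -0.1719 × 0.2062 = -0.0544.
cos φ cos δ sin H_s = 0.9851 × 0.9785 × 0.9993 = 0.9632.
Q̄ = (1365/π) × (-0.0544 + 0.9632) = 434.49 × 0.9088 = 394.86 W/m².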